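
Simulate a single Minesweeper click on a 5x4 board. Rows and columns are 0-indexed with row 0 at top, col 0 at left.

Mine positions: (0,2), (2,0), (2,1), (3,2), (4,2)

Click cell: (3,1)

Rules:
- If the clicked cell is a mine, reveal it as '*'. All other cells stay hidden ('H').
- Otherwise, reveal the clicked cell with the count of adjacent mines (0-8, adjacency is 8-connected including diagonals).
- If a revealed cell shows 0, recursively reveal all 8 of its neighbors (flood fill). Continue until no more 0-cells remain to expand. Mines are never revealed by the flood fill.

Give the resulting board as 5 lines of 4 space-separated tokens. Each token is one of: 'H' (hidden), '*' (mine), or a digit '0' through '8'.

H H H H
H H H H
H H H H
H 4 H H
H H H H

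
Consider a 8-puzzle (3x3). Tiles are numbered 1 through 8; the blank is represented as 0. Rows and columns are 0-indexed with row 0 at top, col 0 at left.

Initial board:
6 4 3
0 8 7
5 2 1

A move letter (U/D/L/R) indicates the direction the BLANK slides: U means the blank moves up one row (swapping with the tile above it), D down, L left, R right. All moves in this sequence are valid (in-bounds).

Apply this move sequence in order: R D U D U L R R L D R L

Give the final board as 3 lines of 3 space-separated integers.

Answer: 6 4 3
8 2 7
5 0 1

Derivation:
After move 1 (R):
6 4 3
8 0 7
5 2 1

After move 2 (D):
6 4 3
8 2 7
5 0 1

After move 3 (U):
6 4 3
8 0 7
5 2 1

After move 4 (D):
6 4 3
8 2 7
5 0 1

After move 5 (U):
6 4 3
8 0 7
5 2 1

After move 6 (L):
6 4 3
0 8 7
5 2 1

After move 7 (R):
6 4 3
8 0 7
5 2 1

After move 8 (R):
6 4 3
8 7 0
5 2 1

After move 9 (L):
6 4 3
8 0 7
5 2 1

After move 10 (D):
6 4 3
8 2 7
5 0 1

After move 11 (R):
6 4 3
8 2 7
5 1 0

After move 12 (L):
6 4 3
8 2 7
5 0 1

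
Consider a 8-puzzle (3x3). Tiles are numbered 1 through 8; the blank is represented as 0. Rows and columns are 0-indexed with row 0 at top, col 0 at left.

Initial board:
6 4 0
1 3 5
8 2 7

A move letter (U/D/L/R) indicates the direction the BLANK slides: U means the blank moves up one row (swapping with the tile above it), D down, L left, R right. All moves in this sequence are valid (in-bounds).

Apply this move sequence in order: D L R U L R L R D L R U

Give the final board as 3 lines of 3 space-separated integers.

Answer: 6 4 0
1 3 5
8 2 7

Derivation:
After move 1 (D):
6 4 5
1 3 0
8 2 7

After move 2 (L):
6 4 5
1 0 3
8 2 7

After move 3 (R):
6 4 5
1 3 0
8 2 7

After move 4 (U):
6 4 0
1 3 5
8 2 7

After move 5 (L):
6 0 4
1 3 5
8 2 7

After move 6 (R):
6 4 0
1 3 5
8 2 7

After move 7 (L):
6 0 4
1 3 5
8 2 7

After move 8 (R):
6 4 0
1 3 5
8 2 7

After move 9 (D):
6 4 5
1 3 0
8 2 7

After move 10 (L):
6 4 5
1 0 3
8 2 7

After move 11 (R):
6 4 5
1 3 0
8 2 7

After move 12 (U):
6 4 0
1 3 5
8 2 7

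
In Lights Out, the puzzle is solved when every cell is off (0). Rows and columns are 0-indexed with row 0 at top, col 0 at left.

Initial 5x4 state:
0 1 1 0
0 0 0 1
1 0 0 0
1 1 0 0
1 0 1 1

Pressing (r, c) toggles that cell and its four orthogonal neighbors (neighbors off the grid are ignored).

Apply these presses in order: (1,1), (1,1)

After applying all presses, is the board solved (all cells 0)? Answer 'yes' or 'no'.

Answer: no

Derivation:
After press 1 at (1,1):
0 0 1 0
1 1 1 1
1 1 0 0
1 1 0 0
1 0 1 1

After press 2 at (1,1):
0 1 1 0
0 0 0 1
1 0 0 0
1 1 0 0
1 0 1 1

Lights still on: 9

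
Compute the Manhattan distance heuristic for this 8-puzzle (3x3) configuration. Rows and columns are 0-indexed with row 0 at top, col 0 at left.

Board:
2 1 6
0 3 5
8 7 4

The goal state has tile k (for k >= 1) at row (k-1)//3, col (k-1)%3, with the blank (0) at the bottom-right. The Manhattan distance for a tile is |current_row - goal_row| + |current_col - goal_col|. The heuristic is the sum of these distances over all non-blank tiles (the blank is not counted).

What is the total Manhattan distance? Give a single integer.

Answer: 11

Derivation:
Tile 2: (0,0)->(0,1) = 1
Tile 1: (0,1)->(0,0) = 1
Tile 6: (0,2)->(1,2) = 1
Tile 3: (1,1)->(0,2) = 2
Tile 5: (1,2)->(1,1) = 1
Tile 8: (2,0)->(2,1) = 1
Tile 7: (2,1)->(2,0) = 1
Tile 4: (2,2)->(1,0) = 3
Sum: 1 + 1 + 1 + 2 + 1 + 1 + 1 + 3 = 11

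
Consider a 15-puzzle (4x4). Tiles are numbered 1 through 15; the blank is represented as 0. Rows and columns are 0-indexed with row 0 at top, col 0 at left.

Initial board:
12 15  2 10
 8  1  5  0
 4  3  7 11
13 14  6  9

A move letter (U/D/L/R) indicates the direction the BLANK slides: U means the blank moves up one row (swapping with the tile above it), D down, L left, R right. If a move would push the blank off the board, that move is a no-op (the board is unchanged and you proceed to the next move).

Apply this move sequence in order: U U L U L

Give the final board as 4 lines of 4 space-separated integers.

Answer: 12  0 15  2
 8  1  5 10
 4  3  7 11
13 14  6  9

Derivation:
After move 1 (U):
12 15  2  0
 8  1  5 10
 4  3  7 11
13 14  6  9

After move 2 (U):
12 15  2  0
 8  1  5 10
 4  3  7 11
13 14  6  9

After move 3 (L):
12 15  0  2
 8  1  5 10
 4  3  7 11
13 14  6  9

After move 4 (U):
12 15  0  2
 8  1  5 10
 4  3  7 11
13 14  6  9

After move 5 (L):
12  0 15  2
 8  1  5 10
 4  3  7 11
13 14  6  9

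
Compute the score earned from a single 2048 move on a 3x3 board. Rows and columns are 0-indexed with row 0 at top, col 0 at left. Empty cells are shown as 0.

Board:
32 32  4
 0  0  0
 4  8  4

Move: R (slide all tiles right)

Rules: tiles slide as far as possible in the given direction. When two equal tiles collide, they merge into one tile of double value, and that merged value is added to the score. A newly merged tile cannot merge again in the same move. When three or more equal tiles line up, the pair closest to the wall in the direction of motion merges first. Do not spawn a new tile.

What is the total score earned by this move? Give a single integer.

Slide right:
row 0: [32, 32, 4] -> [0, 64, 4]  score +64 (running 64)
row 1: [0, 0, 0] -> [0, 0, 0]  score +0 (running 64)
row 2: [4, 8, 4] -> [4, 8, 4]  score +0 (running 64)
Board after move:
 0 64  4
 0  0  0
 4  8  4

Answer: 64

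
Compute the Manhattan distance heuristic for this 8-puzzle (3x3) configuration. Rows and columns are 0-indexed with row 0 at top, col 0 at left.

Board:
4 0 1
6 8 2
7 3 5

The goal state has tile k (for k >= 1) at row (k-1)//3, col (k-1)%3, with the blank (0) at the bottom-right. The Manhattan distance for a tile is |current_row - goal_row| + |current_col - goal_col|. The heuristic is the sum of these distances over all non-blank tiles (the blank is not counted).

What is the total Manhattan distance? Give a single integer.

Tile 4: (0,0)->(1,0) = 1
Tile 1: (0,2)->(0,0) = 2
Tile 6: (1,0)->(1,2) = 2
Tile 8: (1,1)->(2,1) = 1
Tile 2: (1,2)->(0,1) = 2
Tile 7: (2,0)->(2,0) = 0
Tile 3: (2,1)->(0,2) = 3
Tile 5: (2,2)->(1,1) = 2
Sum: 1 + 2 + 2 + 1 + 2 + 0 + 3 + 2 = 13

Answer: 13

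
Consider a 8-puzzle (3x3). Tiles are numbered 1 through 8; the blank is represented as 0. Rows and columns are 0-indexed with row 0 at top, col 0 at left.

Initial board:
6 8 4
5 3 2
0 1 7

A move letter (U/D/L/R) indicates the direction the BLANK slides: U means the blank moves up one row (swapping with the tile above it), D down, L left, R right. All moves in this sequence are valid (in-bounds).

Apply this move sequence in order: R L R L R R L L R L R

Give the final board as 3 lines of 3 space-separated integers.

After move 1 (R):
6 8 4
5 3 2
1 0 7

After move 2 (L):
6 8 4
5 3 2
0 1 7

After move 3 (R):
6 8 4
5 3 2
1 0 7

After move 4 (L):
6 8 4
5 3 2
0 1 7

After move 5 (R):
6 8 4
5 3 2
1 0 7

After move 6 (R):
6 8 4
5 3 2
1 7 0

After move 7 (L):
6 8 4
5 3 2
1 0 7

After move 8 (L):
6 8 4
5 3 2
0 1 7

After move 9 (R):
6 8 4
5 3 2
1 0 7

After move 10 (L):
6 8 4
5 3 2
0 1 7

After move 11 (R):
6 8 4
5 3 2
1 0 7

Answer: 6 8 4
5 3 2
1 0 7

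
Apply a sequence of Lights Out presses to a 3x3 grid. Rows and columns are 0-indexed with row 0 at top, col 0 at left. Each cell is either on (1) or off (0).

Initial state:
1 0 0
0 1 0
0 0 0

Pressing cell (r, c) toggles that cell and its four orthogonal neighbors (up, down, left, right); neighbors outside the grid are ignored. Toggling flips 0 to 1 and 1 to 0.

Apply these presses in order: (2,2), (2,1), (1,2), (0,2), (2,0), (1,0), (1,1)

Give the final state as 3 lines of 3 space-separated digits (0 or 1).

After press 1 at (2,2):
1 0 0
0 1 1
0 1 1

After press 2 at (2,1):
1 0 0
0 0 1
1 0 0

After press 3 at (1,2):
1 0 1
0 1 0
1 0 1

After press 4 at (0,2):
1 1 0
0 1 1
1 0 1

After press 5 at (2,0):
1 1 0
1 1 1
0 1 1

After press 6 at (1,0):
0 1 0
0 0 1
1 1 1

After press 7 at (1,1):
0 0 0
1 1 0
1 0 1

Answer: 0 0 0
1 1 0
1 0 1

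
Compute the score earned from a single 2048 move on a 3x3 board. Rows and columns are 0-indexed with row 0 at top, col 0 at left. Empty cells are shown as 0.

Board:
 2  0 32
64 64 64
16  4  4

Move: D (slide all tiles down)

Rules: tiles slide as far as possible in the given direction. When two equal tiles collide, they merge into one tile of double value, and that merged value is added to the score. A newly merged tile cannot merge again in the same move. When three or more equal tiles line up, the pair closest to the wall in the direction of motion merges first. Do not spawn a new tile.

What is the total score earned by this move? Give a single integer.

Answer: 0

Derivation:
Slide down:
col 0: [2, 64, 16] -> [2, 64, 16]  score +0 (running 0)
col 1: [0, 64, 4] -> [0, 64, 4]  score +0 (running 0)
col 2: [32, 64, 4] -> [32, 64, 4]  score +0 (running 0)
Board after move:
 2  0 32
64 64 64
16  4  4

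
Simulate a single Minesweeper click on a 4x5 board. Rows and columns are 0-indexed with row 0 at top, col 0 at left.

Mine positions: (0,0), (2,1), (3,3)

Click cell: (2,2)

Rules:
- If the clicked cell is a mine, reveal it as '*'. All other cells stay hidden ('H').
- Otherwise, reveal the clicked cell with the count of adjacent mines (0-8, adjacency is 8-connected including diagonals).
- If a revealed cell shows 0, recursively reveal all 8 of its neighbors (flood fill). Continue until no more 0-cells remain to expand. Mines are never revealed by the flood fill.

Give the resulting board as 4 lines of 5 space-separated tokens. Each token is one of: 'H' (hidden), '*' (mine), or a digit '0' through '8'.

H H H H H
H H H H H
H H 2 H H
H H H H H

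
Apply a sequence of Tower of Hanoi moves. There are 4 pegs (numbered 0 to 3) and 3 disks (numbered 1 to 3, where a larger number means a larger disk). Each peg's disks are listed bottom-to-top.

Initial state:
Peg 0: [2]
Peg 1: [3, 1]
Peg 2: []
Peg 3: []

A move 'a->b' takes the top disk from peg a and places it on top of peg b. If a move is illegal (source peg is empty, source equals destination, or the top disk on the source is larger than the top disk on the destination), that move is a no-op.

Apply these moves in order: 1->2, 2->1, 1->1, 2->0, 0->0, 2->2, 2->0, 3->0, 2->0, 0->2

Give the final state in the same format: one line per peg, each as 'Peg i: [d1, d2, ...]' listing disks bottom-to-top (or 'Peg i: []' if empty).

Answer: Peg 0: []
Peg 1: [3, 1]
Peg 2: [2]
Peg 3: []

Derivation:
After move 1 (1->2):
Peg 0: [2]
Peg 1: [3]
Peg 2: [1]
Peg 3: []

After move 2 (2->1):
Peg 0: [2]
Peg 1: [3, 1]
Peg 2: []
Peg 3: []

After move 3 (1->1):
Peg 0: [2]
Peg 1: [3, 1]
Peg 2: []
Peg 3: []

After move 4 (2->0):
Peg 0: [2]
Peg 1: [3, 1]
Peg 2: []
Peg 3: []

After move 5 (0->0):
Peg 0: [2]
Peg 1: [3, 1]
Peg 2: []
Peg 3: []

After move 6 (2->2):
Peg 0: [2]
Peg 1: [3, 1]
Peg 2: []
Peg 3: []

After move 7 (2->0):
Peg 0: [2]
Peg 1: [3, 1]
Peg 2: []
Peg 3: []

After move 8 (3->0):
Peg 0: [2]
Peg 1: [3, 1]
Peg 2: []
Peg 3: []

After move 9 (2->0):
Peg 0: [2]
Peg 1: [3, 1]
Peg 2: []
Peg 3: []

After move 10 (0->2):
Peg 0: []
Peg 1: [3, 1]
Peg 2: [2]
Peg 3: []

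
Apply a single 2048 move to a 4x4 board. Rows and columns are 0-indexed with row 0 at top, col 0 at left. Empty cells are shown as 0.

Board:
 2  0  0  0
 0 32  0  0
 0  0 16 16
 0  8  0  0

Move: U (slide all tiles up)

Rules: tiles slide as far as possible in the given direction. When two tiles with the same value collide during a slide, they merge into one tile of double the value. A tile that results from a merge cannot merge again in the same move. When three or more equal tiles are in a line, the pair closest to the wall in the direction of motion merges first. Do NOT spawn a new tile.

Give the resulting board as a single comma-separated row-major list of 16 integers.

Slide up:
col 0: [2, 0, 0, 0] -> [2, 0, 0, 0]
col 1: [0, 32, 0, 8] -> [32, 8, 0, 0]
col 2: [0, 0, 16, 0] -> [16, 0, 0, 0]
col 3: [0, 0, 16, 0] -> [16, 0, 0, 0]

Answer: 2, 32, 16, 16, 0, 8, 0, 0, 0, 0, 0, 0, 0, 0, 0, 0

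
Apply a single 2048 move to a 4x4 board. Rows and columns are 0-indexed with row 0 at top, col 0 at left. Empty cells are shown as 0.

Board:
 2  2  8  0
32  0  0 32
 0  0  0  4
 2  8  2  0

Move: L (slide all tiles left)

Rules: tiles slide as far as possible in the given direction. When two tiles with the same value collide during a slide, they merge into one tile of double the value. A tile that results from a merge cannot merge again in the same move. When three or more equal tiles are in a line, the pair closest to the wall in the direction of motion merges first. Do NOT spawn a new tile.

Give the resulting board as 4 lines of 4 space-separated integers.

Slide left:
row 0: [2, 2, 8, 0] -> [4, 8, 0, 0]
row 1: [32, 0, 0, 32] -> [64, 0, 0, 0]
row 2: [0, 0, 0, 4] -> [4, 0, 0, 0]
row 3: [2, 8, 2, 0] -> [2, 8, 2, 0]

Answer:  4  8  0  0
64  0  0  0
 4  0  0  0
 2  8  2  0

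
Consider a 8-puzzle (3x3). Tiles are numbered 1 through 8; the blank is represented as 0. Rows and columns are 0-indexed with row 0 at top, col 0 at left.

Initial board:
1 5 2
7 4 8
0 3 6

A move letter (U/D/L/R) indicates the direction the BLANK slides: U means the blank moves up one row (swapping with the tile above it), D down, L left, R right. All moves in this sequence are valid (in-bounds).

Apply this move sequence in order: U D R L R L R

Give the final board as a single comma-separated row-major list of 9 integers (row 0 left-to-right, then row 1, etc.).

After move 1 (U):
1 5 2
0 4 8
7 3 6

After move 2 (D):
1 5 2
7 4 8
0 3 6

After move 3 (R):
1 5 2
7 4 8
3 0 6

After move 4 (L):
1 5 2
7 4 8
0 3 6

After move 5 (R):
1 5 2
7 4 8
3 0 6

After move 6 (L):
1 5 2
7 4 8
0 3 6

After move 7 (R):
1 5 2
7 4 8
3 0 6

Answer: 1, 5, 2, 7, 4, 8, 3, 0, 6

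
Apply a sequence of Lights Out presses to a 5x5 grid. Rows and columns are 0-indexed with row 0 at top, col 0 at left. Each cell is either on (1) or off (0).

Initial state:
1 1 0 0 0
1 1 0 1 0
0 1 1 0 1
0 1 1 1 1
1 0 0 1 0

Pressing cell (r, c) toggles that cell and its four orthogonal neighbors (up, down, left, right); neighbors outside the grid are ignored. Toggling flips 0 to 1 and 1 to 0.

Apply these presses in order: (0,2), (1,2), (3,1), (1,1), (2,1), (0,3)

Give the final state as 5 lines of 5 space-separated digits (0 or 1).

After press 1 at (0,2):
1 0 1 1 0
1 1 1 1 0
0 1 1 0 1
0 1 1 1 1
1 0 0 1 0

After press 2 at (1,2):
1 0 0 1 0
1 0 0 0 0
0 1 0 0 1
0 1 1 1 1
1 0 0 1 0

After press 3 at (3,1):
1 0 0 1 0
1 0 0 0 0
0 0 0 0 1
1 0 0 1 1
1 1 0 1 0

After press 4 at (1,1):
1 1 0 1 0
0 1 1 0 0
0 1 0 0 1
1 0 0 1 1
1 1 0 1 0

After press 5 at (2,1):
1 1 0 1 0
0 0 1 0 0
1 0 1 0 1
1 1 0 1 1
1 1 0 1 0

After press 6 at (0,3):
1 1 1 0 1
0 0 1 1 0
1 0 1 0 1
1 1 0 1 1
1 1 0 1 0

Answer: 1 1 1 0 1
0 0 1 1 0
1 0 1 0 1
1 1 0 1 1
1 1 0 1 0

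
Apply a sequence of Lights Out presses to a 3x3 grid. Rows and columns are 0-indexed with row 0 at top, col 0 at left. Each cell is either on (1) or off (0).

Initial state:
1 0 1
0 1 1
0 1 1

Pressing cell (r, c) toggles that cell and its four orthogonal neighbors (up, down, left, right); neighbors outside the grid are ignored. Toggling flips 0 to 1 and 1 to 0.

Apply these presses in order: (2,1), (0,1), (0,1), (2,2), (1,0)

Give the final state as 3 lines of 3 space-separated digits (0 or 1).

Answer: 0 0 1
1 1 0
0 1 1

Derivation:
After press 1 at (2,1):
1 0 1
0 0 1
1 0 0

After press 2 at (0,1):
0 1 0
0 1 1
1 0 0

After press 3 at (0,1):
1 0 1
0 0 1
1 0 0

After press 4 at (2,2):
1 0 1
0 0 0
1 1 1

After press 5 at (1,0):
0 0 1
1 1 0
0 1 1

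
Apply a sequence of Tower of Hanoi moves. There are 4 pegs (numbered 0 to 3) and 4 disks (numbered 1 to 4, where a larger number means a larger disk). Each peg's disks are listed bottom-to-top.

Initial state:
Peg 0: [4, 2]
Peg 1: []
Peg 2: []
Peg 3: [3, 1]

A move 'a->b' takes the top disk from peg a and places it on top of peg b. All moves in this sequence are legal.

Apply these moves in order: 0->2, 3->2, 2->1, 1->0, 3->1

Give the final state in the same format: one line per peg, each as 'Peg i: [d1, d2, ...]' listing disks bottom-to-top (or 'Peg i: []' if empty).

Answer: Peg 0: [4, 1]
Peg 1: [3]
Peg 2: [2]
Peg 3: []

Derivation:
After move 1 (0->2):
Peg 0: [4]
Peg 1: []
Peg 2: [2]
Peg 3: [3, 1]

After move 2 (3->2):
Peg 0: [4]
Peg 1: []
Peg 2: [2, 1]
Peg 3: [3]

After move 3 (2->1):
Peg 0: [4]
Peg 1: [1]
Peg 2: [2]
Peg 3: [3]

After move 4 (1->0):
Peg 0: [4, 1]
Peg 1: []
Peg 2: [2]
Peg 3: [3]

After move 5 (3->1):
Peg 0: [4, 1]
Peg 1: [3]
Peg 2: [2]
Peg 3: []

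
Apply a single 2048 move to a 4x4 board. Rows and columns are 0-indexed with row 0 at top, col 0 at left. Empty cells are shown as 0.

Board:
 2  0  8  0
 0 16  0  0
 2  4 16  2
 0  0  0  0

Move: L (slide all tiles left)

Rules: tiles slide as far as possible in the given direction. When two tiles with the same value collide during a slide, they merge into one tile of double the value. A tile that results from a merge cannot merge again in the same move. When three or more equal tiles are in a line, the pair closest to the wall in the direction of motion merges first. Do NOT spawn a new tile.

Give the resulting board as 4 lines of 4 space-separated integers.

Answer:  2  8  0  0
16  0  0  0
 2  4 16  2
 0  0  0  0

Derivation:
Slide left:
row 0: [2, 0, 8, 0] -> [2, 8, 0, 0]
row 1: [0, 16, 0, 0] -> [16, 0, 0, 0]
row 2: [2, 4, 16, 2] -> [2, 4, 16, 2]
row 3: [0, 0, 0, 0] -> [0, 0, 0, 0]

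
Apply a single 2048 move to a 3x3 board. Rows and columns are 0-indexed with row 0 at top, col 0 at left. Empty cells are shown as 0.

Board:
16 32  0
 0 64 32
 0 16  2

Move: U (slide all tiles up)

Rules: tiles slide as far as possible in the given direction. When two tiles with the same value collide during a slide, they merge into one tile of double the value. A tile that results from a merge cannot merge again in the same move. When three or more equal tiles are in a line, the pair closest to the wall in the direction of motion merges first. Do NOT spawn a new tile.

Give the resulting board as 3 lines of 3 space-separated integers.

Answer: 16 32 32
 0 64  2
 0 16  0

Derivation:
Slide up:
col 0: [16, 0, 0] -> [16, 0, 0]
col 1: [32, 64, 16] -> [32, 64, 16]
col 2: [0, 32, 2] -> [32, 2, 0]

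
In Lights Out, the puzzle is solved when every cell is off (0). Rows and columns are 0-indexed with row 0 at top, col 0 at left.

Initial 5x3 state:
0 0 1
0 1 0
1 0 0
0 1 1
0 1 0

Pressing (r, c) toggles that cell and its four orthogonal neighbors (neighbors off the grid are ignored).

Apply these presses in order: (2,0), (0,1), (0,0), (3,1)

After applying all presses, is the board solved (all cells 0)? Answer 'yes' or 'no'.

Answer: yes

Derivation:
After press 1 at (2,0):
0 0 1
1 1 0
0 1 0
1 1 1
0 1 0

After press 2 at (0,1):
1 1 0
1 0 0
0 1 0
1 1 1
0 1 0

After press 3 at (0,0):
0 0 0
0 0 0
0 1 0
1 1 1
0 1 0

After press 4 at (3,1):
0 0 0
0 0 0
0 0 0
0 0 0
0 0 0

Lights still on: 0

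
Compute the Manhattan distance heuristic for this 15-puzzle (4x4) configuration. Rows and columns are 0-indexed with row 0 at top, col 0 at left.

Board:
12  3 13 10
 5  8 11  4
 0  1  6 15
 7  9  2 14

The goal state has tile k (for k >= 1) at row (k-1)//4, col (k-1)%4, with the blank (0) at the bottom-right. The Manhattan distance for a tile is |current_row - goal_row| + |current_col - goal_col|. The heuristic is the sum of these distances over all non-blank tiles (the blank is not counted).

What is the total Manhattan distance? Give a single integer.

Answer: 38

Derivation:
Tile 12: at (0,0), goal (2,3), distance |0-2|+|0-3| = 5
Tile 3: at (0,1), goal (0,2), distance |0-0|+|1-2| = 1
Tile 13: at (0,2), goal (3,0), distance |0-3|+|2-0| = 5
Tile 10: at (0,3), goal (2,1), distance |0-2|+|3-1| = 4
Tile 5: at (1,0), goal (1,0), distance |1-1|+|0-0| = 0
Tile 8: at (1,1), goal (1,3), distance |1-1|+|1-3| = 2
Tile 11: at (1,2), goal (2,2), distance |1-2|+|2-2| = 1
Tile 4: at (1,3), goal (0,3), distance |1-0|+|3-3| = 1
Tile 1: at (2,1), goal (0,0), distance |2-0|+|1-0| = 3
Tile 6: at (2,2), goal (1,1), distance |2-1|+|2-1| = 2
Tile 15: at (2,3), goal (3,2), distance |2-3|+|3-2| = 2
Tile 7: at (3,0), goal (1,2), distance |3-1|+|0-2| = 4
Tile 9: at (3,1), goal (2,0), distance |3-2|+|1-0| = 2
Tile 2: at (3,2), goal (0,1), distance |3-0|+|2-1| = 4
Tile 14: at (3,3), goal (3,1), distance |3-3|+|3-1| = 2
Sum: 5 + 1 + 5 + 4 + 0 + 2 + 1 + 1 + 3 + 2 + 2 + 4 + 2 + 4 + 2 = 38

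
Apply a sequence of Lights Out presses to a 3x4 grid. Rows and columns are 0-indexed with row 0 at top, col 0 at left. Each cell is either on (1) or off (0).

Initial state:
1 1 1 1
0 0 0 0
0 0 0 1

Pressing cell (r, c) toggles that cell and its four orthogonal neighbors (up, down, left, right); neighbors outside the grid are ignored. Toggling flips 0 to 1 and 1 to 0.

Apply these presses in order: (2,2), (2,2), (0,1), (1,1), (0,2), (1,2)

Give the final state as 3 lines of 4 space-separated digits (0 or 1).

After press 1 at (2,2):
1 1 1 1
0 0 1 0
0 1 1 0

After press 2 at (2,2):
1 1 1 1
0 0 0 0
0 0 0 1

After press 3 at (0,1):
0 0 0 1
0 1 0 0
0 0 0 1

After press 4 at (1,1):
0 1 0 1
1 0 1 0
0 1 0 1

After press 5 at (0,2):
0 0 1 0
1 0 0 0
0 1 0 1

After press 6 at (1,2):
0 0 0 0
1 1 1 1
0 1 1 1

Answer: 0 0 0 0
1 1 1 1
0 1 1 1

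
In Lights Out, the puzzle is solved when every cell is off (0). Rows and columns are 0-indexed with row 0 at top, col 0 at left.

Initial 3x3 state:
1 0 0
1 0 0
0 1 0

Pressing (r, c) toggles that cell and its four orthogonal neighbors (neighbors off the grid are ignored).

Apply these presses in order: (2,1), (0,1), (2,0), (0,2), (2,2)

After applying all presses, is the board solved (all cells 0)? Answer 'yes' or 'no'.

Answer: yes

Derivation:
After press 1 at (2,1):
1 0 0
1 1 0
1 0 1

After press 2 at (0,1):
0 1 1
1 0 0
1 0 1

After press 3 at (2,0):
0 1 1
0 0 0
0 1 1

After press 4 at (0,2):
0 0 0
0 0 1
0 1 1

After press 5 at (2,2):
0 0 0
0 0 0
0 0 0

Lights still on: 0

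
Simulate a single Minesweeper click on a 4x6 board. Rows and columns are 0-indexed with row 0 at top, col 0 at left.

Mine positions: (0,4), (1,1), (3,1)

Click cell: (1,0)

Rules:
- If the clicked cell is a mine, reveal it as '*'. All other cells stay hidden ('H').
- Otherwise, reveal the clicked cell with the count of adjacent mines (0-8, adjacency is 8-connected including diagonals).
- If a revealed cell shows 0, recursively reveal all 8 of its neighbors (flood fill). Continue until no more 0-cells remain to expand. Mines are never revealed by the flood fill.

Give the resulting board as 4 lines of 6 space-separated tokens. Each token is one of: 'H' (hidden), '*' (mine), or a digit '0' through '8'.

H H H H H H
1 H H H H H
H H H H H H
H H H H H H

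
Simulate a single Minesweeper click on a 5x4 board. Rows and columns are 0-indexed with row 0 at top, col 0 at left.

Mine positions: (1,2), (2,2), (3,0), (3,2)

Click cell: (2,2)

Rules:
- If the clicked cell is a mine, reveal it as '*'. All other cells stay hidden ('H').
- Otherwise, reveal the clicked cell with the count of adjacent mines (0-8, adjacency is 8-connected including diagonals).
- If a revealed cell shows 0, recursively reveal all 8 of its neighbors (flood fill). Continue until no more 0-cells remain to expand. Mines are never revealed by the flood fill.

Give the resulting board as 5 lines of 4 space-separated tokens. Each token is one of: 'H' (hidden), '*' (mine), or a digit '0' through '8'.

H H H H
H H H H
H H * H
H H H H
H H H H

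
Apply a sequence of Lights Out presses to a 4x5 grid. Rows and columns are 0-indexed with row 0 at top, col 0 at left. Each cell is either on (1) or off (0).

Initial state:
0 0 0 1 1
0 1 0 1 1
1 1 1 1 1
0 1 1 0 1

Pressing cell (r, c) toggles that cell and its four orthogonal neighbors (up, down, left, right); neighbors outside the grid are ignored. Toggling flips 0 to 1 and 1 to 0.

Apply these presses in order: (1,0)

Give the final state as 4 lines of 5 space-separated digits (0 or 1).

After press 1 at (1,0):
1 0 0 1 1
1 0 0 1 1
0 1 1 1 1
0 1 1 0 1

Answer: 1 0 0 1 1
1 0 0 1 1
0 1 1 1 1
0 1 1 0 1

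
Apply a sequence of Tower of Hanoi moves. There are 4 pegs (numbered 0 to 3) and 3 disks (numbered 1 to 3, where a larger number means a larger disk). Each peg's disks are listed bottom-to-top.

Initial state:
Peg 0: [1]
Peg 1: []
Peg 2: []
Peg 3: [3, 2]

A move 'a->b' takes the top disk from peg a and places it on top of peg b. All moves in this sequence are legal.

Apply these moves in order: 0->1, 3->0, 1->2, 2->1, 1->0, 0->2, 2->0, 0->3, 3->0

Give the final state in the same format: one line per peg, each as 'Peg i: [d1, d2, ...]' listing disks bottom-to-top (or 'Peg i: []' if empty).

Answer: Peg 0: [2, 1]
Peg 1: []
Peg 2: []
Peg 3: [3]

Derivation:
After move 1 (0->1):
Peg 0: []
Peg 1: [1]
Peg 2: []
Peg 3: [3, 2]

After move 2 (3->0):
Peg 0: [2]
Peg 1: [1]
Peg 2: []
Peg 3: [3]

After move 3 (1->2):
Peg 0: [2]
Peg 1: []
Peg 2: [1]
Peg 3: [3]

After move 4 (2->1):
Peg 0: [2]
Peg 1: [1]
Peg 2: []
Peg 3: [3]

After move 5 (1->0):
Peg 0: [2, 1]
Peg 1: []
Peg 2: []
Peg 3: [3]

After move 6 (0->2):
Peg 0: [2]
Peg 1: []
Peg 2: [1]
Peg 3: [3]

After move 7 (2->0):
Peg 0: [2, 1]
Peg 1: []
Peg 2: []
Peg 3: [3]

After move 8 (0->3):
Peg 0: [2]
Peg 1: []
Peg 2: []
Peg 3: [3, 1]

After move 9 (3->0):
Peg 0: [2, 1]
Peg 1: []
Peg 2: []
Peg 3: [3]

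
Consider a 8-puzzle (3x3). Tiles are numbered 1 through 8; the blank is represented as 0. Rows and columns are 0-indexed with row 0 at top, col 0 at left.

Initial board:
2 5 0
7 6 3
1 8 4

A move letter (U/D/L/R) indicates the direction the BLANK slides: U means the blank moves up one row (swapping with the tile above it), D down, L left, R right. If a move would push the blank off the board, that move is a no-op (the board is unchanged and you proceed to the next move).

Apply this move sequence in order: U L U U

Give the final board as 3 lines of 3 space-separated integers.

After move 1 (U):
2 5 0
7 6 3
1 8 4

After move 2 (L):
2 0 5
7 6 3
1 8 4

After move 3 (U):
2 0 5
7 6 3
1 8 4

After move 4 (U):
2 0 5
7 6 3
1 8 4

Answer: 2 0 5
7 6 3
1 8 4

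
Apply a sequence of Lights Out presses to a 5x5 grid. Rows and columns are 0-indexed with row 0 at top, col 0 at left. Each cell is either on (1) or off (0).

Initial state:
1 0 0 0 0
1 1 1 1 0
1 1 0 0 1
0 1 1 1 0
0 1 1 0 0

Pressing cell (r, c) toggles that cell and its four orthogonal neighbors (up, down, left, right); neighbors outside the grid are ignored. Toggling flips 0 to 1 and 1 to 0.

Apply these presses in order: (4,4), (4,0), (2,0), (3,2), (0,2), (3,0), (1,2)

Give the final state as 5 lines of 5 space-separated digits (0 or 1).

After press 1 at (4,4):
1 0 0 0 0
1 1 1 1 0
1 1 0 0 1
0 1 1 1 1
0 1 1 1 1

After press 2 at (4,0):
1 0 0 0 0
1 1 1 1 0
1 1 0 0 1
1 1 1 1 1
1 0 1 1 1

After press 3 at (2,0):
1 0 0 0 0
0 1 1 1 0
0 0 0 0 1
0 1 1 1 1
1 0 1 1 1

After press 4 at (3,2):
1 0 0 0 0
0 1 1 1 0
0 0 1 0 1
0 0 0 0 1
1 0 0 1 1

After press 5 at (0,2):
1 1 1 1 0
0 1 0 1 0
0 0 1 0 1
0 0 0 0 1
1 0 0 1 1

After press 6 at (3,0):
1 1 1 1 0
0 1 0 1 0
1 0 1 0 1
1 1 0 0 1
0 0 0 1 1

After press 7 at (1,2):
1 1 0 1 0
0 0 1 0 0
1 0 0 0 1
1 1 0 0 1
0 0 0 1 1

Answer: 1 1 0 1 0
0 0 1 0 0
1 0 0 0 1
1 1 0 0 1
0 0 0 1 1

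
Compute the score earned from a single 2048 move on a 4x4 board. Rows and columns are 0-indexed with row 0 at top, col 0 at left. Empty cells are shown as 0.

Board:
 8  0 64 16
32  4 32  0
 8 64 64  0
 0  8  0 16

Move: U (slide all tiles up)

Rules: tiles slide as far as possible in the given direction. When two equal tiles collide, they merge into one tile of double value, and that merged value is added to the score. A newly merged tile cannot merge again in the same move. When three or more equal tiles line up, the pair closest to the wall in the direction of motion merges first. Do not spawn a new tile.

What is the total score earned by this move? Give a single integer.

Answer: 32

Derivation:
Slide up:
col 0: [8, 32, 8, 0] -> [8, 32, 8, 0]  score +0 (running 0)
col 1: [0, 4, 64, 8] -> [4, 64, 8, 0]  score +0 (running 0)
col 2: [64, 32, 64, 0] -> [64, 32, 64, 0]  score +0 (running 0)
col 3: [16, 0, 0, 16] -> [32, 0, 0, 0]  score +32 (running 32)
Board after move:
 8  4 64 32
32 64 32  0
 8  8 64  0
 0  0  0  0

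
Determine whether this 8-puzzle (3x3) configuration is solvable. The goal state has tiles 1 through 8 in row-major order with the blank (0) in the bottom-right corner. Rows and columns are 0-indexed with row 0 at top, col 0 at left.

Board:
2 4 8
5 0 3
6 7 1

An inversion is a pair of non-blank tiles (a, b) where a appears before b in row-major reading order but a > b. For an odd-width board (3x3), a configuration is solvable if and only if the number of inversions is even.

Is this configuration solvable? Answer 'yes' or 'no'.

Inversions (pairs i<j in row-major order where tile[i] > tile[j] > 0): 13
13 is odd, so the puzzle is not solvable.

Answer: no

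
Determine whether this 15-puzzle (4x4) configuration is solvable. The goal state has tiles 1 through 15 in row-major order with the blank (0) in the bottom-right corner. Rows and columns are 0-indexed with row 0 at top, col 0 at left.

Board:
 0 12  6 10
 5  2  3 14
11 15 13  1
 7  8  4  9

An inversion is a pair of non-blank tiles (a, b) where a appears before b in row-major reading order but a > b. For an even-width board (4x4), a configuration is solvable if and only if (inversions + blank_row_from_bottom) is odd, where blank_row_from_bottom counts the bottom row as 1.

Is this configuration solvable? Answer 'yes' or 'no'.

Answer: yes

Derivation:
Inversions: 55
Blank is in row 0 (0-indexed from top), which is row 4 counting from the bottom (bottom = 1).
55 + 4 = 59, which is odd, so the puzzle is solvable.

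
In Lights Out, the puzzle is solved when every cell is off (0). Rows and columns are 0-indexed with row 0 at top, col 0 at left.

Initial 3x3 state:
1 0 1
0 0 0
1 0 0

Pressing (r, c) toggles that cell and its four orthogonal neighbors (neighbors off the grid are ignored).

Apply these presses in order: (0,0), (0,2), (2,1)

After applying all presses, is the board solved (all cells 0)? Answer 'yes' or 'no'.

Answer: no

Derivation:
After press 1 at (0,0):
0 1 1
1 0 0
1 0 0

After press 2 at (0,2):
0 0 0
1 0 1
1 0 0

After press 3 at (2,1):
0 0 0
1 1 1
0 1 1

Lights still on: 5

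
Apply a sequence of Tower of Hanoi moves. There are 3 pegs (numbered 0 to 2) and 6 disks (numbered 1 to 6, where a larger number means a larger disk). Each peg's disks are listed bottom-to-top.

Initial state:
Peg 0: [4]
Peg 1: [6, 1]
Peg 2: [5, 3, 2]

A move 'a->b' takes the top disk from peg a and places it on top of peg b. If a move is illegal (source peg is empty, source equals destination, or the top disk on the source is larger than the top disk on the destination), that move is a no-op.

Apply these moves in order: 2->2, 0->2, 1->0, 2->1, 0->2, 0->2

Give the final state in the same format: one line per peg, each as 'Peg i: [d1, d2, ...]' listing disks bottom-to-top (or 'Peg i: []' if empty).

Answer: Peg 0: [4]
Peg 1: [6, 2]
Peg 2: [5, 3, 1]

Derivation:
After move 1 (2->2):
Peg 0: [4]
Peg 1: [6, 1]
Peg 2: [5, 3, 2]

After move 2 (0->2):
Peg 0: [4]
Peg 1: [6, 1]
Peg 2: [5, 3, 2]

After move 3 (1->0):
Peg 0: [4, 1]
Peg 1: [6]
Peg 2: [5, 3, 2]

After move 4 (2->1):
Peg 0: [4, 1]
Peg 1: [6, 2]
Peg 2: [5, 3]

After move 5 (0->2):
Peg 0: [4]
Peg 1: [6, 2]
Peg 2: [5, 3, 1]

After move 6 (0->2):
Peg 0: [4]
Peg 1: [6, 2]
Peg 2: [5, 3, 1]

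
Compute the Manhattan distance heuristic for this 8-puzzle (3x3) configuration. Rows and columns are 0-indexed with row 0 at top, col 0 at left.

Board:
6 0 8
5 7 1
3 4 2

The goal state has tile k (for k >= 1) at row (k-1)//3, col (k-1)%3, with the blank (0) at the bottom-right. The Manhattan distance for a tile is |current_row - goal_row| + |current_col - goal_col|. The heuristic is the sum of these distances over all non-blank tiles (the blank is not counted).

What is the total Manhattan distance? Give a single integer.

Tile 6: at (0,0), goal (1,2), distance |0-1|+|0-2| = 3
Tile 8: at (0,2), goal (2,1), distance |0-2|+|2-1| = 3
Tile 5: at (1,0), goal (1,1), distance |1-1|+|0-1| = 1
Tile 7: at (1,1), goal (2,0), distance |1-2|+|1-0| = 2
Tile 1: at (1,2), goal (0,0), distance |1-0|+|2-0| = 3
Tile 3: at (2,0), goal (0,2), distance |2-0|+|0-2| = 4
Tile 4: at (2,1), goal (1,0), distance |2-1|+|1-0| = 2
Tile 2: at (2,2), goal (0,1), distance |2-0|+|2-1| = 3
Sum: 3 + 3 + 1 + 2 + 3 + 4 + 2 + 3 = 21

Answer: 21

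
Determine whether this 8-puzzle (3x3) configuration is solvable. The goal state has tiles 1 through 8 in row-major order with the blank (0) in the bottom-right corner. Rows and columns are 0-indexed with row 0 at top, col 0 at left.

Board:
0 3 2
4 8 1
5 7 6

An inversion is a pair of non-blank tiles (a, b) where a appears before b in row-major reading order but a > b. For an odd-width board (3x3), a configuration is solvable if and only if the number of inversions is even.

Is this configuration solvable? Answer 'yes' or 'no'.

Inversions (pairs i<j in row-major order where tile[i] > tile[j] > 0): 9
9 is odd, so the puzzle is not solvable.

Answer: no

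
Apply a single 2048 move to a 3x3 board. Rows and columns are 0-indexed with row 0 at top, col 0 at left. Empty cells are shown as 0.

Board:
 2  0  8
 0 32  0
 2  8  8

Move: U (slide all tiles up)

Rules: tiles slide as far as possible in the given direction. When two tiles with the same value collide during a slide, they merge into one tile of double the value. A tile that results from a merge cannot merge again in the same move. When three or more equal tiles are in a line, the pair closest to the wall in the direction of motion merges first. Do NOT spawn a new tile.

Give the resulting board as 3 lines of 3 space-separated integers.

Slide up:
col 0: [2, 0, 2] -> [4, 0, 0]
col 1: [0, 32, 8] -> [32, 8, 0]
col 2: [8, 0, 8] -> [16, 0, 0]

Answer:  4 32 16
 0  8  0
 0  0  0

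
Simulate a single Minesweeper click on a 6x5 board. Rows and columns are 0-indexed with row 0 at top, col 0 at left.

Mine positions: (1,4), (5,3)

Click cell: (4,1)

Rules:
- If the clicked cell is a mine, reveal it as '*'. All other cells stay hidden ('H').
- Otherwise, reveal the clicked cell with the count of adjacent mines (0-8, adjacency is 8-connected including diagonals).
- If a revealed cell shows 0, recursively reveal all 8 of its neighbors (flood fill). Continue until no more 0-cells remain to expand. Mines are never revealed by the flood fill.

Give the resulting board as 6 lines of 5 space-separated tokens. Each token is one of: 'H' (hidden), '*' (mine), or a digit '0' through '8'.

0 0 0 1 H
0 0 0 1 H
0 0 0 1 1
0 0 0 0 0
0 0 1 1 1
0 0 1 H H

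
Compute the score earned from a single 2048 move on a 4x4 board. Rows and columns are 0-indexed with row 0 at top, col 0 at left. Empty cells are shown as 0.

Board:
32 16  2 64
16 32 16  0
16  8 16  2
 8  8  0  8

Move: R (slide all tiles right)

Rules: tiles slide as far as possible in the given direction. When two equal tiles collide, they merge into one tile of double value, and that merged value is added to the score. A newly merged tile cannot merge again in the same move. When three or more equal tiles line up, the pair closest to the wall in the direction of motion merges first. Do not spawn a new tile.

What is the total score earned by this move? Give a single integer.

Answer: 16

Derivation:
Slide right:
row 0: [32, 16, 2, 64] -> [32, 16, 2, 64]  score +0 (running 0)
row 1: [16, 32, 16, 0] -> [0, 16, 32, 16]  score +0 (running 0)
row 2: [16, 8, 16, 2] -> [16, 8, 16, 2]  score +0 (running 0)
row 3: [8, 8, 0, 8] -> [0, 0, 8, 16]  score +16 (running 16)
Board after move:
32 16  2 64
 0 16 32 16
16  8 16  2
 0  0  8 16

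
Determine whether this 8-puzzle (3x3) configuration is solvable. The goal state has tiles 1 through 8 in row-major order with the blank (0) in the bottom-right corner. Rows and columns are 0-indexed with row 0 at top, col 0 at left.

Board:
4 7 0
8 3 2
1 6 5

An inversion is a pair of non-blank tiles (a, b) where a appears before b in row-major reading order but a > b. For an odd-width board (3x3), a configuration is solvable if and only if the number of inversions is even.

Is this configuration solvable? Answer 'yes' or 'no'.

Answer: no

Derivation:
Inversions (pairs i<j in row-major order where tile[i] > tile[j] > 0): 17
17 is odd, so the puzzle is not solvable.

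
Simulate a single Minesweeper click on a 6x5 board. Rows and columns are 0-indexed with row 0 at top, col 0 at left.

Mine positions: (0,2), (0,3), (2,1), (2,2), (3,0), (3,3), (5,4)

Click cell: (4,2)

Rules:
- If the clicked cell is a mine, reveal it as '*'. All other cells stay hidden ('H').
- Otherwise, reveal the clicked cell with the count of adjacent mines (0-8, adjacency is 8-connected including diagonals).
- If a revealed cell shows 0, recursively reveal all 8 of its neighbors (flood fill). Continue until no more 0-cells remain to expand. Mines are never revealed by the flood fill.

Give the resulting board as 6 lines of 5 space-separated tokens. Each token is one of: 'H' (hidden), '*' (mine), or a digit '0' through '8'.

H H H H H
H H H H H
H H H H H
H H H H H
H H 1 H H
H H H H H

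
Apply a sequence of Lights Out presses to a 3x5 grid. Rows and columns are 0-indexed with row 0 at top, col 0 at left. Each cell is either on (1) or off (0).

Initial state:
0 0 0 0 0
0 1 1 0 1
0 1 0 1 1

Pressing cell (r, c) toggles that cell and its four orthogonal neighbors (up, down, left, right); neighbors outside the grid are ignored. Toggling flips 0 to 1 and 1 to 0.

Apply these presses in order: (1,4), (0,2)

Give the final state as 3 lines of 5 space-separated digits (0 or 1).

Answer: 0 1 1 1 1
0 1 0 1 0
0 1 0 1 0

Derivation:
After press 1 at (1,4):
0 0 0 0 1
0 1 1 1 0
0 1 0 1 0

After press 2 at (0,2):
0 1 1 1 1
0 1 0 1 0
0 1 0 1 0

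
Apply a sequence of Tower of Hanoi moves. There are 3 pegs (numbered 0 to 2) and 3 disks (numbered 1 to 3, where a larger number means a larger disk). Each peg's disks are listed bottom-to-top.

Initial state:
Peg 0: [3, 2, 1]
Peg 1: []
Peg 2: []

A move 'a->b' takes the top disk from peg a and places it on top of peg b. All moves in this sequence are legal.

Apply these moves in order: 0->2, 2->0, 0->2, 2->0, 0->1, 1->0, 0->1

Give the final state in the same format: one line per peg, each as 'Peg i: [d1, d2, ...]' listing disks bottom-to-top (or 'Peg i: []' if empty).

After move 1 (0->2):
Peg 0: [3, 2]
Peg 1: []
Peg 2: [1]

After move 2 (2->0):
Peg 0: [3, 2, 1]
Peg 1: []
Peg 2: []

After move 3 (0->2):
Peg 0: [3, 2]
Peg 1: []
Peg 2: [1]

After move 4 (2->0):
Peg 0: [3, 2, 1]
Peg 1: []
Peg 2: []

After move 5 (0->1):
Peg 0: [3, 2]
Peg 1: [1]
Peg 2: []

After move 6 (1->0):
Peg 0: [3, 2, 1]
Peg 1: []
Peg 2: []

After move 7 (0->1):
Peg 0: [3, 2]
Peg 1: [1]
Peg 2: []

Answer: Peg 0: [3, 2]
Peg 1: [1]
Peg 2: []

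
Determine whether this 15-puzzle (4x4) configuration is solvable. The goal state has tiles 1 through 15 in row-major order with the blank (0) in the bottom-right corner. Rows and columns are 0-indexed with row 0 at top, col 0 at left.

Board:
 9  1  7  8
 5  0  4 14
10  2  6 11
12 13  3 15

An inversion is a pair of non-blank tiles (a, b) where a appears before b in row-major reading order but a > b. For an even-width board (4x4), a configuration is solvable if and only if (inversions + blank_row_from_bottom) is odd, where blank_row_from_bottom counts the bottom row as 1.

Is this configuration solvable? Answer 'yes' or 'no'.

Answer: no

Derivation:
Inversions: 37
Blank is in row 1 (0-indexed from top), which is row 3 counting from the bottom (bottom = 1).
37 + 3 = 40, which is even, so the puzzle is not solvable.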